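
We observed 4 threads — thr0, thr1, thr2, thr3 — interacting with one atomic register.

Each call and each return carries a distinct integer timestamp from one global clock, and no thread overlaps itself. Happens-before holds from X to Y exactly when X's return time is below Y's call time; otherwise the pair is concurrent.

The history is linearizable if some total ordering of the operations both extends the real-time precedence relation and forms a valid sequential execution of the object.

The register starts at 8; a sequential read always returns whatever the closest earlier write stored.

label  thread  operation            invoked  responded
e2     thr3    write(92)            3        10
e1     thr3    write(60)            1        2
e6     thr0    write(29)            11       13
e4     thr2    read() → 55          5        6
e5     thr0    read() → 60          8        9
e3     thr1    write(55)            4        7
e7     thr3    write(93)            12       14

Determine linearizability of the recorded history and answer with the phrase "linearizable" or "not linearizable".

cut after 8 events: linearizable; cut after 9 events (e5 responds, time 9): not linearizable
2 orders of the 4 completed atomic register ops respect real time; none is legal
every completion of the 1 pending operation (e2) was checked; none linearizes
sample order e1, e3, e4, e5 (pending dropped) stalls at step 4 — e5 read() → 60 has no legal effect
sample order e1, e4, e3, e5 (pending dropped) stalls at step 2 — e4 read() → 55 has no legal effect

not linearizable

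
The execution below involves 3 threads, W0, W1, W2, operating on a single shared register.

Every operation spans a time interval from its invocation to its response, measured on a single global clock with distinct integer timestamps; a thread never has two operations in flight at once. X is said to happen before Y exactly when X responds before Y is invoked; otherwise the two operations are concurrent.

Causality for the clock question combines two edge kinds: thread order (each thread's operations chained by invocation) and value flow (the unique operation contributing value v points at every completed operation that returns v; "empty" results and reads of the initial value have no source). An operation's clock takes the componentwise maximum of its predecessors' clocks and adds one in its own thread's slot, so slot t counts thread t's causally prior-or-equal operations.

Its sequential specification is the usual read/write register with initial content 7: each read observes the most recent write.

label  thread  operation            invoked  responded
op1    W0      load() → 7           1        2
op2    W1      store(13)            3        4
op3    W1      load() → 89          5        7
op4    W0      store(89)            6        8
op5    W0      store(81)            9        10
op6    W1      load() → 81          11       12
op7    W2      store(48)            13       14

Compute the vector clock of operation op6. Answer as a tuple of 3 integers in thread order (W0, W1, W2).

op7, invoked 13, has no incoming edges; only W2's bump applies → (0, 0, 1)
op2, invoked 3, has no incoming edges; only W1's bump applies → (0, 1, 0)
op1, invoked 1, has no incoming edges; only W0's bump applies → (1, 0, 0)
VC(op4, invoked at 6): max of VC(op1)=(1, 0, 0), then +1 on thread W0 → (2, 0, 0)
VC(op5, invoked at 9): max of VC(op4)=(2, 0, 0), then +1 on thread W0 → (3, 0, 0)
VC(op3, invoked at 5): max of VC(op2)=(0, 1, 0), VC(op4)=(2, 0, 0), then +1 on thread W1 → (2, 2, 0)
VC(op6, invoked at 11): max of VC(op3)=(2, 2, 0), VC(op5)=(3, 0, 0), then +1 on thread W1 → (3, 3, 0)
target: VC(op6) = (3, 3, 0)

(3, 3, 0)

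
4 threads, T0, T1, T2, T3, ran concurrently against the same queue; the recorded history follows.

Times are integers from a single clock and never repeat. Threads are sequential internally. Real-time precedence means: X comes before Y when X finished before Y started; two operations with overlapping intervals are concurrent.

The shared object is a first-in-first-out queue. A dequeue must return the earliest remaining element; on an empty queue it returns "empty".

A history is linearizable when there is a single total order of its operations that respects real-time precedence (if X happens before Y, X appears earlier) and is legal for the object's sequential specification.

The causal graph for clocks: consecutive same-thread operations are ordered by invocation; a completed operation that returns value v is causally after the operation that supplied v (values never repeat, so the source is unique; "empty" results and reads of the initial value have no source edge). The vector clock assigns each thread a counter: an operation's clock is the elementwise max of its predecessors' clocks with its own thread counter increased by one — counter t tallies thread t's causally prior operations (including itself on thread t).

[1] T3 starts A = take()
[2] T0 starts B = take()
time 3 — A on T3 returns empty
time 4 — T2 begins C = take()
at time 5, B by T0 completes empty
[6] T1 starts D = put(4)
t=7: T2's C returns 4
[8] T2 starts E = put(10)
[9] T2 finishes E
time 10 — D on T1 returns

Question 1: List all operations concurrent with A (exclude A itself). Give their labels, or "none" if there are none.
Answer: B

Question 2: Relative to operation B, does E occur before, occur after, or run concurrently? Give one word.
Answer: after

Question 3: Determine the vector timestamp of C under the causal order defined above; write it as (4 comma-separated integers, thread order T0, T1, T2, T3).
Answer: (0, 1, 1, 0)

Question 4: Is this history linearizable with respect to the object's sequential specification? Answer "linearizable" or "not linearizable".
witness order: A, B, D, C, E
after step 1 (A take() → empty): queue <>
after step 2 (B take() → empty): queue <>
after step 3 (D put(4)): queue <4>
after step 4 (C take() → 4): queue <>
after step 5 (E put(10)): queue <10>

linearizable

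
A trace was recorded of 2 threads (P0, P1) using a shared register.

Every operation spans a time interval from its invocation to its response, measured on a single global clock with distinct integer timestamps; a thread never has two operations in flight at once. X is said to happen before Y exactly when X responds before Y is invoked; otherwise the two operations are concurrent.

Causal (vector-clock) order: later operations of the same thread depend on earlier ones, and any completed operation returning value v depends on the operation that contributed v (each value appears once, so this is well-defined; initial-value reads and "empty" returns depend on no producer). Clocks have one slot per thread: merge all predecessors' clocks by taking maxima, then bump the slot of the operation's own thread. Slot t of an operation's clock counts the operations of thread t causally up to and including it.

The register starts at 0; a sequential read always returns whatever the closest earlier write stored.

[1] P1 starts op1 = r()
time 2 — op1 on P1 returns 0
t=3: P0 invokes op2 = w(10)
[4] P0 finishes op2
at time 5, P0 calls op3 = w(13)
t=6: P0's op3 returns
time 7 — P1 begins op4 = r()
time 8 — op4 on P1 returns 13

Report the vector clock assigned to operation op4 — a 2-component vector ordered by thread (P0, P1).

(2, 2)

op1 (invocation 1): nothing precedes it; P1's component alone gives (0, 1)
op2 (invocation 3): nothing precedes it; P0's component alone gives (1, 0)
merge at op3 (invoked 5): VC(op2)=(1, 0), own-thread bump on P0 → (2, 0)
merge at op4 (invoked 7): VC(op1)=(0, 1), VC(op3)=(2, 0), own-thread bump on P1 → (2, 2)
target: VC(op4) = (2, 2)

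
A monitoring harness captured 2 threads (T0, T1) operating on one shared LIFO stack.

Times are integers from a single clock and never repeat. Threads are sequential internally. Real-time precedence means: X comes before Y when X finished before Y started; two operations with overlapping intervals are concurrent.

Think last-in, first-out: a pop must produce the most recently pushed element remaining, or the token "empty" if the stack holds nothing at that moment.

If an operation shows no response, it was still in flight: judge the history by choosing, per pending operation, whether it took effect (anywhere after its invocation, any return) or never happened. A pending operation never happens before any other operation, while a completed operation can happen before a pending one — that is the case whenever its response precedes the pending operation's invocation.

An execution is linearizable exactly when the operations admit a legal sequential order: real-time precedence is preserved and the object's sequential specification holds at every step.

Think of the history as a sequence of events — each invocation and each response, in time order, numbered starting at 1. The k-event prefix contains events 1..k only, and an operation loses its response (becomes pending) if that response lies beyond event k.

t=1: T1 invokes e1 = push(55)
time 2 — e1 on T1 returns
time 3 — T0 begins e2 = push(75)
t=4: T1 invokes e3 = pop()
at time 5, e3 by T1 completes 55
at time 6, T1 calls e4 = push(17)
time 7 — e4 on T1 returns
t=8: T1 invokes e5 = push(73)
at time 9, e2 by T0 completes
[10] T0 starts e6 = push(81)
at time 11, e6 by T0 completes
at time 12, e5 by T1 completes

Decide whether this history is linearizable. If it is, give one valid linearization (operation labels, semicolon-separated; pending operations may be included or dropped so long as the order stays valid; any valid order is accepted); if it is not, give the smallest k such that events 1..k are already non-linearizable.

step 1: e1 push(55) — stack <55>
step 2: e3 pop() → 55 — stack <>
step 3: e2 push(75) — stack <75>
step 4: e4 push(17) — stack <75,17>
step 5: e5 push(73) — stack <75,17,73>
step 6: e6 push(81) — stack <75,17,73,81>

linearizable — witness: e1; e3; e2; e4; e5; e6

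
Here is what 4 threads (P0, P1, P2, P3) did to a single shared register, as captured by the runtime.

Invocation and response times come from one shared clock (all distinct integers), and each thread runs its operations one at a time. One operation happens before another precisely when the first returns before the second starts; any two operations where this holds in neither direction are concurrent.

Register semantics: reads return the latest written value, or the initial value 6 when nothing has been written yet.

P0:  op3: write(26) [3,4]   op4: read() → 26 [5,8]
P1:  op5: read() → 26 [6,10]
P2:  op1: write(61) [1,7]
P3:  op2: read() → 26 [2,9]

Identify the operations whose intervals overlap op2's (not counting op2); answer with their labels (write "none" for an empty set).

op1, op3, op4, op5

op2 spans [2,9]: anything still running between times 2 and 9 counts as concurrent
op1 [1,7]: concurrent
op3 [3,4]: concurrent
op4 [5,8]: concurrent
op5 [6,10]: concurrent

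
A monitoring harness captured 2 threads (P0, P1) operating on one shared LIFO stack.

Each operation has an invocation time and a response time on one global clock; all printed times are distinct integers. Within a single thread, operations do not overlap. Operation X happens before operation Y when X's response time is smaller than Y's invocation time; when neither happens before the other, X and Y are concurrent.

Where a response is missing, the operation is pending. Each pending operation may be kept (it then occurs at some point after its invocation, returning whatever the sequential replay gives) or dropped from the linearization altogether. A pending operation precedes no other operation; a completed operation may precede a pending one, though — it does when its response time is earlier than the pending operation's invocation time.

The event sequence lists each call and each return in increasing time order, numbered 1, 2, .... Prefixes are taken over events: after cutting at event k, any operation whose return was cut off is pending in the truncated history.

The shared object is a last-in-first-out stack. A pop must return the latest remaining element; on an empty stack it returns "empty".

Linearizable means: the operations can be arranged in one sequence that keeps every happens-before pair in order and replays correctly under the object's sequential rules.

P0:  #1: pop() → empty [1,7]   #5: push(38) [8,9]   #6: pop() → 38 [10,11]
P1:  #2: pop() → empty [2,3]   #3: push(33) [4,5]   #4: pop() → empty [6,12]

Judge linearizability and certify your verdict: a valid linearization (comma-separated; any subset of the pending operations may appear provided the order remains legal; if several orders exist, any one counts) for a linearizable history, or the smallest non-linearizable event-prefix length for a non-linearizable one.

the violation lands at event 12, #4's response at time 12: events 1..11 linearize, events 1..12 do not
the 6 completed operations admit 10 real-time orders; each fails the LIFO stack replay
e.g. #1, #2, #3, #4, #5, #6: illegal at step 4, since #4 pop() → empty cannot apply there
e.g. #1, #2, #3, #5, #4, #6: illegal at step 5, since #4 pop() → empty cannot apply there

not linearizable — minimal violating prefix: 12 events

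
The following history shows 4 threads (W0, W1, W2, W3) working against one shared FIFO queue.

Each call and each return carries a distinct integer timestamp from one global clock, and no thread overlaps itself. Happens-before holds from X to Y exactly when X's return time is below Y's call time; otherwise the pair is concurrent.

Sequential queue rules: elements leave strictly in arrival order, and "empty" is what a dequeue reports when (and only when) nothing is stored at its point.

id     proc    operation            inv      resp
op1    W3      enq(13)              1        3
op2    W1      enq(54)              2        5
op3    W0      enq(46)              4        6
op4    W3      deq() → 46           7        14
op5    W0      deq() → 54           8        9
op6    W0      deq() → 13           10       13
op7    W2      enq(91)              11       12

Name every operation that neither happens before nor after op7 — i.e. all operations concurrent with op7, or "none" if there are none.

op7 spans [11,12]; an op avoiding the whole window 11..12 is ordered, any other is concurrent
op1 [1,3]: before
op2 [2,5]: before
op3 [4,6]: before
op4 [7,14]: concurrent
op5 [8,9]: before
op6 [10,13]: concurrent

op4, op6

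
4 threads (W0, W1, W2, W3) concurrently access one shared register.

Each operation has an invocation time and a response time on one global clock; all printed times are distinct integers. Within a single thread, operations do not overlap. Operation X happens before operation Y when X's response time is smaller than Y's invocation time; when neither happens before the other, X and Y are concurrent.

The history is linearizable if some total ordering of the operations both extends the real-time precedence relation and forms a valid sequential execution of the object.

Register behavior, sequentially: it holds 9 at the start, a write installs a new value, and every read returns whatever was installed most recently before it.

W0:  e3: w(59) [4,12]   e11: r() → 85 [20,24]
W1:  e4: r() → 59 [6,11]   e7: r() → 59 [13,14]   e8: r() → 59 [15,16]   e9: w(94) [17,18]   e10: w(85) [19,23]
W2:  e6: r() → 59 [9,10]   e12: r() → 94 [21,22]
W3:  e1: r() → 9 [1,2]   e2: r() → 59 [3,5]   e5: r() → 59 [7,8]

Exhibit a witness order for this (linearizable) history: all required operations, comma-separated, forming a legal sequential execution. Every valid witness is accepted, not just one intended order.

step 1: e1 r() → 9 — value 9
step 2: e3 w(59) — value 59
step 3: e2 r() → 59 — value 59
step 4: e4 r() → 59 — value 59
step 5: e5 r() → 59 — value 59
step 6: e6 r() → 59 — value 59
step 7: e7 r() → 59 — value 59
step 8: e8 r() → 59 — value 59
step 9: e9 w(94) — value 94
step 10: e12 r() → 94 — value 94
step 11: e10 w(85) — value 85
step 12: e11 r() → 85 — value 85

e1, e3, e2, e4, e5, e6, e7, e8, e9, e12, e10, e11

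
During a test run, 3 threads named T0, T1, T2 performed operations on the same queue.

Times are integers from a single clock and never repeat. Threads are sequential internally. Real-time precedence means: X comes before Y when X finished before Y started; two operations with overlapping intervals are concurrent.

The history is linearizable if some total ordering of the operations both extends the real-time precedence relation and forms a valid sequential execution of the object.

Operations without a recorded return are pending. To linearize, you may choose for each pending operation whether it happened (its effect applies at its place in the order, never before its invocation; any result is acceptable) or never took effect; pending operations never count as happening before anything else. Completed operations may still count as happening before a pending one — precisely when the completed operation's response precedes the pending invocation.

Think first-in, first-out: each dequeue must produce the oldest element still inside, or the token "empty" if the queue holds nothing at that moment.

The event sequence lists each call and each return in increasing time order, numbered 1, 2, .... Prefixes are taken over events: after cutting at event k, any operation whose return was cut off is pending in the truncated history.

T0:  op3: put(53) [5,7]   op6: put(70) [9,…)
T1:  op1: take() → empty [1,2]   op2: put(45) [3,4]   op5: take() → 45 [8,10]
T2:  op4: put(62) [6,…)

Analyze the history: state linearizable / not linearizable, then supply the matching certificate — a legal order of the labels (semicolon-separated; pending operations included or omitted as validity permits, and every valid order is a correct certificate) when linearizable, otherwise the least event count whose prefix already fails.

1. op1 take() → empty, leaving queue <>
2. op2 put(45), leaving queue <45>
3. op3 put(53), leaving queue <45,53>
4. op4 put(62) (pending, included), leaving queue <45,53,62>
5. op5 take() → 45, leaving queue <53,62>

linearizable — witness: op1; op2; op3; op4; op5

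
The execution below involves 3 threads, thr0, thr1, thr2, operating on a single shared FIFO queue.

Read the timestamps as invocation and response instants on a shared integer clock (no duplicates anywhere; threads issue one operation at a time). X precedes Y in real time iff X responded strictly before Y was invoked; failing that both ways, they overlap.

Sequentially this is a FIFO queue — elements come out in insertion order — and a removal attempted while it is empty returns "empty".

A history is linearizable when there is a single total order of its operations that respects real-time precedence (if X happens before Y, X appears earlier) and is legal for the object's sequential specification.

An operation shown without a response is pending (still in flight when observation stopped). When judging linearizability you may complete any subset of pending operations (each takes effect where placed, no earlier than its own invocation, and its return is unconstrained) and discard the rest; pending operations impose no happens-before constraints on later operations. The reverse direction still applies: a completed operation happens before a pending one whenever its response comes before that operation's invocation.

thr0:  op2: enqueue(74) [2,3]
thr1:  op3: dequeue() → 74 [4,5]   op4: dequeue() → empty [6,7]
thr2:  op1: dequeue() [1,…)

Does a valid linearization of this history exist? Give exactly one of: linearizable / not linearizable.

linearizable

a witness: op1, op2, op3, op4
1. op1 dequeue() (pending, included), leaving queue <>
2. op2 enqueue(74), leaving queue <74>
3. op3 dequeue() → 74, leaving queue <>
4. op4 dequeue() → empty, leaving queue <>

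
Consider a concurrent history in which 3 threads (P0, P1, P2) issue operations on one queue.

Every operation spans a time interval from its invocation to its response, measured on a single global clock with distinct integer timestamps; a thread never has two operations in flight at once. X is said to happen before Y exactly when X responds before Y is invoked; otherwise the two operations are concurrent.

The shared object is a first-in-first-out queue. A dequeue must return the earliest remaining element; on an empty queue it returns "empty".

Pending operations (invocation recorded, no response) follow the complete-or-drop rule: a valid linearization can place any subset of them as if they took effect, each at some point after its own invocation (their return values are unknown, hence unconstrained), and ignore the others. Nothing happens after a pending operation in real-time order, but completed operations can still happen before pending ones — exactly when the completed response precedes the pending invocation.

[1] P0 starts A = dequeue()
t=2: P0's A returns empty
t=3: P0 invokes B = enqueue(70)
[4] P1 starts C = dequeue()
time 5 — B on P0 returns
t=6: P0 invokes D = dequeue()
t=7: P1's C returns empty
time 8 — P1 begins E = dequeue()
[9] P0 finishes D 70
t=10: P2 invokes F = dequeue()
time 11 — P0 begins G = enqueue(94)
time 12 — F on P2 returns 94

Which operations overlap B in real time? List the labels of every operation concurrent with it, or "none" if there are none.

C

B spans [3,5]; an op avoiding the whole window 3..5 is ordered, any other is concurrent
A [1,2]: before
C [4,7]: concurrent
D [6,9]: after
E [8,…): after
F [10,12]: after
G [11,…): after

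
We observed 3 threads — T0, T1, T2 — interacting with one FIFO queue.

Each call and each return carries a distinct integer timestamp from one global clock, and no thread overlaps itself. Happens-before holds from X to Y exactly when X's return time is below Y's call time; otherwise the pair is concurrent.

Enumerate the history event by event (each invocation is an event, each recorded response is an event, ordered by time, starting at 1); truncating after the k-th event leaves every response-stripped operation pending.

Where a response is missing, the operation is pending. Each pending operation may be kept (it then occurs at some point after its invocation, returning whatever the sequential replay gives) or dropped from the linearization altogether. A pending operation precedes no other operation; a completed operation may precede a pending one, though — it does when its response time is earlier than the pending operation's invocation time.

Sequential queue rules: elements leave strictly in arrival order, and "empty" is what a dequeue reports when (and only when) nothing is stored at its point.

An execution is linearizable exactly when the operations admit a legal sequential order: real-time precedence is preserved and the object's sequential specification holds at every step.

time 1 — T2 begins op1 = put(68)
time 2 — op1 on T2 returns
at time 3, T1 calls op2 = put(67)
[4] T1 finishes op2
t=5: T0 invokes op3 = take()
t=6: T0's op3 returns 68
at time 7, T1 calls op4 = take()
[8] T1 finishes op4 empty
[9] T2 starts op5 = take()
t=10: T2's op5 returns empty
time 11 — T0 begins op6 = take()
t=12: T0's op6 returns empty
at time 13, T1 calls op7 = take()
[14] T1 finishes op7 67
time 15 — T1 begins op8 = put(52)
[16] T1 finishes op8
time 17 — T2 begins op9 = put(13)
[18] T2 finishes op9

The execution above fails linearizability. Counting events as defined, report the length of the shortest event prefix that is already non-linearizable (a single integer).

one valid order for events 1..7 is op1, op2, op3:
1. op1 put(68), leaving queue <68>
2. op2 put(67), leaving queue <68,67>
3. op3 take() → 68, leaving queue <67>
event 8 — op4's response, time 8 — after it, nothing linearizes
sample order op1, op2, op3, op4 stalls at step 4 — op4 take() → empty has no legal effect

8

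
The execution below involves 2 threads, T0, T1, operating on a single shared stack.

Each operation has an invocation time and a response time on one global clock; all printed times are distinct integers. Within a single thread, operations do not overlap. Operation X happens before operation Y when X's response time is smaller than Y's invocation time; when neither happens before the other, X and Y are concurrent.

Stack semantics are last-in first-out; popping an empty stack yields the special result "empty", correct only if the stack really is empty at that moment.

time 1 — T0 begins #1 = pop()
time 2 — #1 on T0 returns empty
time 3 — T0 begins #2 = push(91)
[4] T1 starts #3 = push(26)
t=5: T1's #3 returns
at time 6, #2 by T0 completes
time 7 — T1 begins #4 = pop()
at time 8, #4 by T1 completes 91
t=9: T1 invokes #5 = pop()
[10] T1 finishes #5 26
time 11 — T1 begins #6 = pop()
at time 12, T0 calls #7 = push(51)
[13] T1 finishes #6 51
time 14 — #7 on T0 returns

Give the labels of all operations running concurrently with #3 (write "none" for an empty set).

#3 spans [4,5]: anything still running between times 4 and 5 counts as concurrent
#1 [1,2]: before
#2 [3,6]: concurrent
#4 [7,8]: after
#5 [9,10]: after
#6 [11,13]: after
#7 [12,14]: after

#2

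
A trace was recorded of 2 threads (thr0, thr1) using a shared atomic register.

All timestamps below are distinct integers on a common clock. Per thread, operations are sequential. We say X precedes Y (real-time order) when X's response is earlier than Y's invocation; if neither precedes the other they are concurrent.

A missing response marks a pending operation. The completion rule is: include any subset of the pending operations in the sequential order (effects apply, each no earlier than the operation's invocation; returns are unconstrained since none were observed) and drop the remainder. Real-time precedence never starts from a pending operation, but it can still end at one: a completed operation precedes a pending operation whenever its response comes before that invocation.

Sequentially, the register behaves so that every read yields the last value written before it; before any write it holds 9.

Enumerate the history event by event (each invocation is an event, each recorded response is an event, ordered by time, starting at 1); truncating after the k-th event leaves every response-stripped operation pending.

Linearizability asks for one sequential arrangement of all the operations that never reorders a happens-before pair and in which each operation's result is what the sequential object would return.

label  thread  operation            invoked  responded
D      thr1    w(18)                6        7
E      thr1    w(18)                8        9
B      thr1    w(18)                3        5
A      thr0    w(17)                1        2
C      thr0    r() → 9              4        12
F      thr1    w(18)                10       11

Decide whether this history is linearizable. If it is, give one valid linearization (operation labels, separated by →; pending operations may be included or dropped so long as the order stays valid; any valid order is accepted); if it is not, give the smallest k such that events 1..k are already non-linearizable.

through event 11 a valid linearization exists; event 12 (C responding at time 12) ends that
6 completed operations, 5 real-time-consistent orders — every atomic register replay fails
take A, B, C, D, E, F: step 3 already fails, because C r() → 9 cannot occur there
take A, B, D, C, E, F: step 4 already fails, because C r() → 9 cannot occur there

not linearizable — minimal violating prefix: 12 events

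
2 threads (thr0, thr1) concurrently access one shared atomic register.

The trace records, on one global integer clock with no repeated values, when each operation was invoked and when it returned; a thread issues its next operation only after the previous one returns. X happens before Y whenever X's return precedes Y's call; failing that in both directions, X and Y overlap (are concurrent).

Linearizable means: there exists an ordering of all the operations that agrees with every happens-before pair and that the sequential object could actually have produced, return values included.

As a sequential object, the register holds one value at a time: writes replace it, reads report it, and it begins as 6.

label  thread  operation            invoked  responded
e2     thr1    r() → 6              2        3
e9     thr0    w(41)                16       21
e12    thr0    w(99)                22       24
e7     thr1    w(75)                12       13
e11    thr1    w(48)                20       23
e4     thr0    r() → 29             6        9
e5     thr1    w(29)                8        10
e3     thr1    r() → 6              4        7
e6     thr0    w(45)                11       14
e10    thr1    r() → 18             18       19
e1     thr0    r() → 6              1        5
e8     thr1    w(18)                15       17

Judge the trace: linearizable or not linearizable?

one valid linearization: e1, e2, e3, e5, e4, e6, e7, e8, e10, e9, e11, e12
1. e1 r() → 6, leaving value 6
2. e2 r() → 6, leaving value 6
3. e3 r() → 6, leaving value 6
4. e5 w(29), leaving value 29
5. e4 r() → 29, leaving value 29
6. e6 w(45), leaving value 45
7. e7 w(75), leaving value 75
8. e8 w(18), leaving value 18
9. e10 r() → 18, leaving value 18
10. e9 w(41), leaving value 41
11. e11 w(48), leaving value 48
12. e12 w(99), leaving value 99

linearizable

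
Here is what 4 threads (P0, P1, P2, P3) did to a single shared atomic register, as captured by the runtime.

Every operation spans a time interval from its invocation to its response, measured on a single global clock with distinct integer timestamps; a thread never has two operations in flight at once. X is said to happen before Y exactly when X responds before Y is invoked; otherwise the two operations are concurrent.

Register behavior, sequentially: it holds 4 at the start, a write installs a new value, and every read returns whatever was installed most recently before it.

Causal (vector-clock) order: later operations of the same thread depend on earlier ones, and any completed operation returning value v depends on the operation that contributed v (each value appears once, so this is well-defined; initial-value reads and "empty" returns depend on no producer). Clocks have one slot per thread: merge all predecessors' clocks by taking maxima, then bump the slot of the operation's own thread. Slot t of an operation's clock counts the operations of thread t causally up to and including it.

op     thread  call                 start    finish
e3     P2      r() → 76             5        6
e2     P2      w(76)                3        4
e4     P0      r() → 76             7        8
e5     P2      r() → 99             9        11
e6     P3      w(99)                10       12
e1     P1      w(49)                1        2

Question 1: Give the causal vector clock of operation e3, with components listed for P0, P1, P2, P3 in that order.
invoked at 10, e6 has no predecessors; its own P3 bump gives (0, 0, 0, 1)
invoked at 3, e2 has no predecessors; its own P2 bump gives (0, 0, 1, 0)
invoked at 1, e1 has no predecessors; its own P1 bump gives (0, 1, 0, 0)
from VC(e2)=(0, 0, 1, 0), e3 (invoked 5) maxes components and bumps P2 → (0, 0, 2, 0)
from VC(e2)=(0, 0, 1, 0), e4 (invoked 7) maxes components and bumps P0 → (1, 0, 1, 0)
from VC(e3)=(0, 0, 2, 0), VC(e6)=(0, 0, 0, 1), e5 (invoked 9) maxes components and bumps P2 → (0, 0, 3, 1)
target: VC(e3) = (0, 0, 2, 0)

(0, 0, 2, 0)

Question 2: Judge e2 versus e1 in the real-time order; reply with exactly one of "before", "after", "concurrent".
e2 spans [3,4], e1 spans [1,2]
resp(e1)=2 < inv(e2)=3

after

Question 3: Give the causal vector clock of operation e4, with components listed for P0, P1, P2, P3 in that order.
VC(e6, invoked at 10): no causal predecessors; +1 on P3 → (0, 0, 0, 1)
VC(e2, invoked at 3): no causal predecessors; +1 on P2 → (0, 0, 1, 0)
VC(e1, invoked at 1): no causal predecessors; +1 on P1 → (0, 1, 0, 0)
merge at e3 (invoked 5): VC(e2)=(0, 0, 1, 0), own-thread bump on P2 → (0, 0, 2, 0)
merge at e4 (invoked 7): VC(e2)=(0, 0, 1, 0), own-thread bump on P0 → (1, 0, 1, 0)
merge at e5 (invoked 9): VC(e3)=(0, 0, 2, 0), VC(e6)=(0, 0, 0, 1), own-thread bump on P2 → (0, 0, 3, 1)
target: VC(e4) = (1, 0, 1, 0)

(1, 0, 1, 0)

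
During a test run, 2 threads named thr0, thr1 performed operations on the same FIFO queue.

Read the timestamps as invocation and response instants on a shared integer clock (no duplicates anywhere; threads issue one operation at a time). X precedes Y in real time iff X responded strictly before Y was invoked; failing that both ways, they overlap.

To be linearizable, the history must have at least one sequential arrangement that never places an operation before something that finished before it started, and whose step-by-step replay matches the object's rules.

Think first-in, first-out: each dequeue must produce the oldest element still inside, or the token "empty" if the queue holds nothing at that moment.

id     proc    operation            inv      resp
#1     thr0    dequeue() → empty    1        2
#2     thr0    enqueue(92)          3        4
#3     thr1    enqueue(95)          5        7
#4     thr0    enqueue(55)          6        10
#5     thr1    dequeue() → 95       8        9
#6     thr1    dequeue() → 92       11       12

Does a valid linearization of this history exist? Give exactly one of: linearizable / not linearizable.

the violation lands at event 9, #5's response at time 9: events 1..8 linearize, events 1..9 do not
exhaustive check: the 4 completed FIFO queue ops admit one real-time order; illegal
no completion choice of the 1 pending operation (#4) rescues it — every subset was tried
e.g. #1, #2, #3, #5 (pending dropped): illegal at step 4, since #5 dequeue() → 95 cannot apply there

not linearizable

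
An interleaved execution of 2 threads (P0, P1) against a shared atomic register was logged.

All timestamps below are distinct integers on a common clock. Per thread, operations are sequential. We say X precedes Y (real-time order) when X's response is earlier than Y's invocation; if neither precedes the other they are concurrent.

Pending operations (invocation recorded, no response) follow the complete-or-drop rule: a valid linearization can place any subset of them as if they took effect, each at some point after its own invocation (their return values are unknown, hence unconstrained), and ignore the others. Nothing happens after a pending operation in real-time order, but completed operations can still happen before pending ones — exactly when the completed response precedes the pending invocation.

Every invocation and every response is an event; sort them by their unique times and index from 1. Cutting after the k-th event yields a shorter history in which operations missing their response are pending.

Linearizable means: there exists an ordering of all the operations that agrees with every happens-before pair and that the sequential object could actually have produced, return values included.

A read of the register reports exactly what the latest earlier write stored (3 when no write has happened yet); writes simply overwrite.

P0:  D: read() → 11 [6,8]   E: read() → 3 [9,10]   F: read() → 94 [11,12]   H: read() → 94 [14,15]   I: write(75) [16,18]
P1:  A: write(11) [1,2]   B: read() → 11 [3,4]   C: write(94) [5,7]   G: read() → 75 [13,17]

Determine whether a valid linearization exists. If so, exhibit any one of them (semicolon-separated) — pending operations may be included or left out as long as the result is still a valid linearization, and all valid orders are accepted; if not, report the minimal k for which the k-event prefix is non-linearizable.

not linearizable — minimal violating prefix: 10 events

prefix check: 1..9 passes, 1..10 fails once E's time-10 response joins
5 completed operations, 2 real-time-consistent orders — every atomic register replay fails
sample order A, B, C, D, E stalls at step 4 — D read() → 11 has no legal effect
sample order A, B, D, C, E stalls at step 5 — E read() → 3 has no legal effect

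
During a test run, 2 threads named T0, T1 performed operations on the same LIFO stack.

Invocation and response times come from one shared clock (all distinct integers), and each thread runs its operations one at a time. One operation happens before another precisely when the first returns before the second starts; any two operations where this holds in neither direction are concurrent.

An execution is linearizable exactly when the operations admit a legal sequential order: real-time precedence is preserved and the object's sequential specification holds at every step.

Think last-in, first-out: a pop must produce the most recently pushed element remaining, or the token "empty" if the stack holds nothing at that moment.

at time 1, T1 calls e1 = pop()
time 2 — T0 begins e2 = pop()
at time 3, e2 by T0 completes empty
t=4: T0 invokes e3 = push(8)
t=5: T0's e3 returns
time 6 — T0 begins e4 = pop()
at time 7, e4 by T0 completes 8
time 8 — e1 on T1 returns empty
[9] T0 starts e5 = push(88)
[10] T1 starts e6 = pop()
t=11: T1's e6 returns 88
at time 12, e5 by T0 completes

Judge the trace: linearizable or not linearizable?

one valid linearization: e1, e2, e3, e4, e5, e6
step 1: e1 pop() → empty — stack <>
step 2: e2 pop() → empty — stack <>
step 3: e3 push(8) — stack <8>
step 4: e4 pop() → 8 — stack <>
step 5: e5 push(88) — stack <88>
step 6: e6 pop() → 88 — stack <>

linearizable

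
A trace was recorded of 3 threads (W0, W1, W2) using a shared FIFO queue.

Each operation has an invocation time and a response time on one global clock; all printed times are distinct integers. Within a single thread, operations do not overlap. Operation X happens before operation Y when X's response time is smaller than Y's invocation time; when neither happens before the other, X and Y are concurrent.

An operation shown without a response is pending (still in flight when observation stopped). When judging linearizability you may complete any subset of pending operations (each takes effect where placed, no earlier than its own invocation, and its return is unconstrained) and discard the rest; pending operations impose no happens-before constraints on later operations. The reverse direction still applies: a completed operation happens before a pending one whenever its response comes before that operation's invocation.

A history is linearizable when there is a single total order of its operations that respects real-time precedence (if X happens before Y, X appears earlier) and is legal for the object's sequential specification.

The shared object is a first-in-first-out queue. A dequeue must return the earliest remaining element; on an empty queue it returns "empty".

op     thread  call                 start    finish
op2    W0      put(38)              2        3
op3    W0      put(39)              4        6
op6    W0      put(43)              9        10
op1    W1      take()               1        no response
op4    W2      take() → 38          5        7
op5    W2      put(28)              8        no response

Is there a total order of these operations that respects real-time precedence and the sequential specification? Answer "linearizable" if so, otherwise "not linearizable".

linearizable

witness order: op1, op2, op3, op4, op5, op6
1. op1 take() (pending, included), leaving queue <>
2. op2 put(38), leaving queue <38>
3. op3 put(39), leaving queue <38,39>
4. op4 take() → 38, leaving queue <39>
5. op5 put(28) (pending, included), leaving queue <39,28>
6. op6 put(43), leaving queue <39,28,43>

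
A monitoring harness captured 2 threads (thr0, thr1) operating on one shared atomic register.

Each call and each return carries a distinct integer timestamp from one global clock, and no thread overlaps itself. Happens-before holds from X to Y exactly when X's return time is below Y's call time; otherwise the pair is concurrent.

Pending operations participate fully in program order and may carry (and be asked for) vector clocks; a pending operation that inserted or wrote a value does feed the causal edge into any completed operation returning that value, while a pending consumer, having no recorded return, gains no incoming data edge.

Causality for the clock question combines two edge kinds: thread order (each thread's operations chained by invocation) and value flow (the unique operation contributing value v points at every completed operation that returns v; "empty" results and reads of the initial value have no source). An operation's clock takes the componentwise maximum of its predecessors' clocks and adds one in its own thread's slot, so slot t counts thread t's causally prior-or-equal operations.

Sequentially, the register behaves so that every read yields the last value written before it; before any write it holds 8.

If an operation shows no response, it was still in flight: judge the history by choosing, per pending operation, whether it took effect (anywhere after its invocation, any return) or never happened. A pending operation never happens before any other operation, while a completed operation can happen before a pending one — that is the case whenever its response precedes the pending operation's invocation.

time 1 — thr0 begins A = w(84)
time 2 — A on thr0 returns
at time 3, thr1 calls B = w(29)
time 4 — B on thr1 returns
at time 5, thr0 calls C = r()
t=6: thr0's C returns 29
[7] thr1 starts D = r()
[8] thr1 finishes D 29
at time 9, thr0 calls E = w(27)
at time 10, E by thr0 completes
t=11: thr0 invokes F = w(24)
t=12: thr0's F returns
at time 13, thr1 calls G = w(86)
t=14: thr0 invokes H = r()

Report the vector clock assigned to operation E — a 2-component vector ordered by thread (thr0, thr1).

(3, 1)

no predecessors for B (invoked 3): thr1 increments from zero → (0, 1)
no predecessors for A (invoked 1): thr0 increments from zero → (1, 0)
D (invocation 7): componentwise max over VC(B)=(0, 1), +1 at thr1, giving (0, 2)
G (invocation 13): componentwise max over VC(D)=(0, 2), +1 at thr1, giving (0, 3)
C (invocation 5): componentwise max over VC(A)=(1, 0), VC(B)=(0, 1), +1 at thr0, giving (2, 1)
E (invocation 9): componentwise max over VC(C)=(2, 1), +1 at thr0, giving (3, 1)
F (invocation 11): componentwise max over VC(E)=(3, 1), +1 at thr0, giving (4, 1)
H (invocation 14): componentwise max over VC(F)=(4, 1), +1 at thr0, giving (5, 1)
target: VC(E) = (3, 1)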